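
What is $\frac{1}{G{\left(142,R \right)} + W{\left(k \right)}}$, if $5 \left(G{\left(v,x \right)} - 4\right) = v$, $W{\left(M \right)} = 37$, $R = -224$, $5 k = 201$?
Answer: $\frac{5}{347} \approx 0.014409$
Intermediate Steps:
$k = \frac{201}{5}$ ($k = \frac{1}{5} \cdot 201 = \frac{201}{5} \approx 40.2$)
$G{\left(v,x \right)} = 4 + \frac{v}{5}$
$\frac{1}{G{\left(142,R \right)} + W{\left(k \right)}} = \frac{1}{\left(4 + \frac{1}{5} \cdot 142\right) + 37} = \frac{1}{\left(4 + \frac{142}{5}\right) + 37} = \frac{1}{\frac{162}{5} + 37} = \frac{1}{\frac{347}{5}} = \frac{5}{347}$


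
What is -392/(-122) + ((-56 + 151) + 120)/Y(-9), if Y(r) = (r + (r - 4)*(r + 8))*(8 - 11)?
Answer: -10763/732 ≈ -14.704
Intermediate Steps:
Y(r) = -3*r - 3*(-4 + r)*(8 + r) (Y(r) = (r + (-4 + r)*(8 + r))*(-3) = -3*r - 3*(-4 + r)*(8 + r))
-392/(-122) + ((-56 + 151) + 120)/Y(-9) = -392/(-122) + ((-56 + 151) + 120)/(96 - 15*(-9) - 3*(-9)²) = -392*(-1/122) + (95 + 120)/(96 + 135 - 3*81) = 196/61 + 215/(96 + 135 - 243) = 196/61 + 215/(-12) = 196/61 + 215*(-1/12) = 196/61 - 215/12 = -10763/732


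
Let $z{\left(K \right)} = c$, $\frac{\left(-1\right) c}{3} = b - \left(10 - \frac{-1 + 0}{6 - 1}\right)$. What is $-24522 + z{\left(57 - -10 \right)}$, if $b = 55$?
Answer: $- \frac{123282}{5} \approx -24656.0$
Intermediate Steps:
$c = - \frac{672}{5}$ ($c = - 3 \left(55 - \left(10 - \frac{-1 + 0}{6 - 1}\right)\right) = - 3 \left(55 - \frac{51}{5}\right) = \left(-3\right) \frac{224}{5} = - \frac{672}{5} \approx -134.4$)
$z{\left(K \right)} = - \frac{672}{5}$
$-24522 + z{\left(57 - -10 \right)} = -24522 - \frac{672}{5} = - \frac{123282}{5}$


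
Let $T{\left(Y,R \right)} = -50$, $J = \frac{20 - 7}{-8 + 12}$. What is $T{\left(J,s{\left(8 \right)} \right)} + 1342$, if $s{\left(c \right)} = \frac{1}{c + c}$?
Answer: $1292$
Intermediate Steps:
$J = \frac{13}{4} \approx 3.25$
$s{\left(c \right)} = \frac{1}{2 c}$
$T{\left(J,s{\left(8 \right)} \right)} + 1342 = -50 + 1342 = 1292$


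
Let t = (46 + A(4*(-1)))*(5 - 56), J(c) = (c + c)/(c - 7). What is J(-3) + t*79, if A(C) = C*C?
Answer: -1248987/5 ≈ -2.4980e+5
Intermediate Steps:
A(C) = C**2
J(c) = 2*c/(-7 + c) (J(c) = (2*c)/(-7 + c) = 2*c/(-7 + c))
t = -3162 (t = (46 + (4*(-1))**2)*(5 - 56) = (46 + (-4)**2)*(-51) = (46 + 16)*(-51) = 62*(-51) = -3162)
J(-3) + t*79 = 2*(-3)/(-7 - 3) - 3162*79 = 2*(-3)/(-10) - 249798 = 2*(-3)*(-1/10) - 249798 = 3/5 - 249798 = -1248987/5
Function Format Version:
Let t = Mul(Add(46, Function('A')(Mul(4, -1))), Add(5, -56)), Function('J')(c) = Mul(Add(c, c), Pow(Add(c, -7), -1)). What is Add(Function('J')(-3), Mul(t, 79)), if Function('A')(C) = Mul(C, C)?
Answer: Rational(-1248987, 5) ≈ -2.4980e+5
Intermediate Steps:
Function('A')(C) = Pow(C, 2)
Function('J')(c) = Mul(2, c, Pow(Add(-7, c), -1)) (Function('J')(c) = Mul(Mul(2, c), Pow(Add(-7, c), -1)) = Mul(2, c, Pow(Add(-7, c), -1)))
t = -3162 (t = Mul(Add(46, Pow(Mul(4, -1), 2)), Add(5, -56)) = Mul(Add(46, Pow(-4, 2)), -51) = Mul(Add(46, 16), -51) = Mul(62, -51) = -3162)
Add(Function('J')(-3), Mul(t, 79)) = Add(Mul(2, -3, Pow(Add(-7, -3), -1)), Mul(-3162, 79)) = Add(Mul(2, -3, Pow(-10, -1)), -249798) = Add(Mul(2, -3, Rational(-1, 10)), -249798) = Add(Rational(3, 5), -249798) = Rational(-1248987, 5)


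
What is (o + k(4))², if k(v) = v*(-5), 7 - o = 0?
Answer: 169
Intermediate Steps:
o = 7 (o = 7 - 1*0 = 7 + 0 = 7)
k(v) = -5*v
(o + k(4))² = (7 - 5*4)² = (7 - 20)² = (-13)² = 169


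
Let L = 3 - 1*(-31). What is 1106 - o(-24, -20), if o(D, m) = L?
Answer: 1072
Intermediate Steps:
L = 34 (L = 3 + 31 = 34)
o(D, m) = 34
1106 - o(-24, -20) = 1106 - 1*34 = 1106 - 34 = 1072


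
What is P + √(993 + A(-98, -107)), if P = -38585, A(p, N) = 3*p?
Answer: -38585 + √699 ≈ -38559.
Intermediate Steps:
P + √(993 + A(-98, -107)) = -38585 + √(993 + 3*(-98)) = -38585 + √(993 - 294) = -38585 + √699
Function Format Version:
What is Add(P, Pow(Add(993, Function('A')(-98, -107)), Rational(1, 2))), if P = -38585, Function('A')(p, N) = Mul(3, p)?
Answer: Add(-38585, Pow(699, Rational(1, 2))) ≈ -38559.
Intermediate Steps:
Add(P, Pow(Add(993, Function('A')(-98, -107)), Rational(1, 2))) = Add(-38585, Pow(Add(993, Mul(3, -98)), Rational(1, 2))) = Add(-38585, Pow(Add(993, -294), Rational(1, 2))) = Add(-38585, Pow(699, Rational(1, 2)))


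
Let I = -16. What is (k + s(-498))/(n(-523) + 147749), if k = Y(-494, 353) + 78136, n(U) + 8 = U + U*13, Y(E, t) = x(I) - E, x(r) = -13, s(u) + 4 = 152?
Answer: 78765/140419 ≈ 0.56093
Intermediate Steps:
s(u) = 148 (s(u) = -4 + 152 = 148)
Y(E, t) = -13 - E
n(U) = -8 + 14*U (n(U) = -8 + (U + U*13) = -8 + (U + 13*U) = -8 + 14*U)
k = 78617 (k = (-13 - 1*(-494)) + 78136 = (-13 + 494) + 78136 = 481 + 78136 = 78617)
(k + s(-498))/(n(-523) + 147749) = (78617 + 148)/((-8 + 14*(-523)) + 147749) = 78765/((-8 - 7322) + 147749) = 78765/(-7330 + 147749) = 78765/140419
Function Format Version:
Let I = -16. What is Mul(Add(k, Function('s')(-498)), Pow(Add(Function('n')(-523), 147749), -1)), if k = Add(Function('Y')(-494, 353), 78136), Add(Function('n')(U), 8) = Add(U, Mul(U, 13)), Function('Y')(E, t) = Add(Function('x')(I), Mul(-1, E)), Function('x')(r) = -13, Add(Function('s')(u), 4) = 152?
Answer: Rational(78765, 140419) ≈ 0.56093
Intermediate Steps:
Function('s')(u) = 148 (Function('s')(u) = Add(-4, 152) = 148)
Function('Y')(E, t) = Add(-13, Mul(-1, E))
Function('n')(U) = Add(-8, Mul(14, U)) (Function('n')(U) = Add(-8, Add(U, Mul(U, 13))) = Add(-8, Add(U, Mul(13, U))) = Add(-8, Mul(14, U)))
k = 78617 (k = Add(Add(-13, Mul(-1, -494)), 78136) = Add(Add(-13, 494), 78136) = Add(481, 78136) = 78617)
Mul(Add(k, Function('s')(-498)), Pow(Add(Function('n')(-523), 147749), -1)) = Mul(Add(78617, 148), Pow(Add(Add(-8, Mul(14, -523)), 147749), -1)) = Mul(78765, Pow(Add(Add(-8, -7322), 147749), -1)) = Mul(78765, Pow(Add(-7330, 147749), -1)) = Mul(78765, Pow(140419, -1)) = Mul(78765, Rational(1, 140419)) = Rational(78765, 140419)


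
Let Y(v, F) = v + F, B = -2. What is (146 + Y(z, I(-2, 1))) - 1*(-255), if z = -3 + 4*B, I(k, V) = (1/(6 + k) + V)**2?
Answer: 6265/16 ≈ 391.56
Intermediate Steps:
I(k, V) = (V + 1/(6 + k))**2
z = -11 (z = -3 + 4*(-2) = -3 - 8 = -11)
Y(v, F) = F + v
(146 + Y(z, I(-2, 1))) - 1*(-255) = (146 + ((1 + 6*1 + 1*(-2))**2/(6 - 2)**2 - 11)) - 1*(-255) = (146 + ((1 + 6 - 2)**2/4**2 - 11)) + 255 = (146 + ((1/16)*5**2 - 11)) + 255 = (146 + ((1/16)*25 - 11)) + 255 = (146 + (25/16 - 11)) + 255 = (146 - 151/16) + 255 = 2185/16 + 255 = 6265/16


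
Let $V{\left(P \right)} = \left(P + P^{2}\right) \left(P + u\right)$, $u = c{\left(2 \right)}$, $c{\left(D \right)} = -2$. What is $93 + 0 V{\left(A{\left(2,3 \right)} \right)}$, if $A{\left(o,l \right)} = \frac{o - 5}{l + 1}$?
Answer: $93$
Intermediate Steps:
$A{\left(o,l \right)} = \frac{-5 + o}{1 + l}$
$u = -2$
$V{\left(P \right)} = \left(-2 + P\right) \left(P + P^{2}\right)$ ($V{\left(P \right)} = \left(P + P^{2}\right) \left(P - 2\right) = \left(P + P^{2}\right) \left(-2 + P\right) = \left(-2 + P\right) \left(P + P^{2}\right)$)
$93 + 0 V{\left(A{\left(2,3 \right)} \right)} = 93 + 0 \frac{-5 + 2}{1 + 3} \left(-2 + \left(\frac{-5 + 2}{1 + 3}\right)^{2} - \frac{-5 + 2}{1 + 3}\right) = 93 + 0 \cdot \frac{1}{4} \left(-3\right) \left(-2 + \left(\frac{1}{4} \left(-3\right)\right)^{2} - \frac{1}{4} \left(-3\right)\right) = 93 + 0 \left(- \frac{3 \left(-2 + \left(- \frac{3}{4}\right)^{2} - - \frac{3}{4}\right)}{4}\right) = 93 + 0 \left(- \frac{3 \left(-2 + \frac{9}{16} + \frac{3}{4}\right)}{4}\right) = 93 + 0 \left(\left(- \frac{3}{4}\right) \left(- \frac{11}{16}\right)\right) = 93 + 0 \cdot \frac{33}{64} = 93 + 0 = 93$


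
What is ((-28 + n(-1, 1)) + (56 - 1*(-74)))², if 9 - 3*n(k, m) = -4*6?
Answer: 12769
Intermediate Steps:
n(k, m) = 11 (n(k, m) = 3 - (-4)*6/3 = 3 - ⅓*(-24) = 3 + 8 = 11)
((-28 + n(-1, 1)) + (56 - 1*(-74)))² = ((-28 + 11) + (56 - 1*(-74)))² = (-17 + (56 + 74))² = (-17 + 130)² = 113² = 12769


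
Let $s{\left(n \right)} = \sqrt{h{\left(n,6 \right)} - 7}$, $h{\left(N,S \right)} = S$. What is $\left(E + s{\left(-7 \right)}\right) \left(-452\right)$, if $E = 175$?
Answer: $-79100 - 452 i \approx -79100.0 - 452.0 i$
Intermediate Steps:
$s{\left(n \right)} = i$ ($s{\left(n \right)} = \sqrt{6 - 7} = \sqrt{-1} = i$)
$\left(E + s{\left(-7 \right)}\right) \left(-452\right) = \left(175 + i\right) \left(-452\right) = -79100 - 452 i$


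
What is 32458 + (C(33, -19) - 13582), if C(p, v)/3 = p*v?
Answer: 16995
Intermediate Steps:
C(p, v) = 3*p*v (C(p, v) = 3*(p*v) = 3*p*v)
32458 + (C(33, -19) - 13582) = 32458 + (3*33*(-19) - 13582) = 32458 + (-1881 - 13582) = 32458 - 15463 = 16995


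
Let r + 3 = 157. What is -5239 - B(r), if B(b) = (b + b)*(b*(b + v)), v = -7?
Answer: -6977743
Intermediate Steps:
r = 154 (r = -3 + 157 = 154)
B(b) = 2*b²*(-7 + b) (B(b) = (b + b)*(b*(b - 7)) = (2*b)*(b*(-7 + b)) = 2*b²*(-7 + b))
-5239 - B(r) = -5239 - 2*154²*(-7 + 154) = -5239 - 2*23716*147 = -5239 - 1*6972504 = -5239 - 6972504 = -6977743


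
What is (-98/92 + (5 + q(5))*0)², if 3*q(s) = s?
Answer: 2401/2116 ≈ 1.1347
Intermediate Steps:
q(s) = s/3
(-98/92 + (5 + q(5))*0)² = (-98/92 + (5 + (⅓)*5)*0)² = (-98*1/92 + (5 + 5/3)*0)² = (-49/46 + (20/3)*0)² = (-49/46 + 0)² = (-49/46)² = 2401/2116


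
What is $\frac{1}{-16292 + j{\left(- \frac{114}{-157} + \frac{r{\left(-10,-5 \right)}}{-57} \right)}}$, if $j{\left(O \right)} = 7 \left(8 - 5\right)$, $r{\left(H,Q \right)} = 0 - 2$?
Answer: $- \frac{1}{16271} \approx -6.1459 \cdot 10^{-5}$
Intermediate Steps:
$r{\left(H,Q \right)} = -2$ ($r{\left(H,Q \right)} = 0 - 2 = -2$)
$j{\left(O \right)} = 21$ ($j{\left(O \right)} = 7 \cdot 3 = 21$)
$\frac{1}{-16292 + j{\left(- \frac{114}{-157} + \frac{r{\left(-10,-5 \right)}}{-57} \right)}} = \frac{1}{-16292 + 21} = \frac{1}{-16271} = - \frac{1}{16271}$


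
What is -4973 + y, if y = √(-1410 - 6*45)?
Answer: -4973 + 4*I*√105 ≈ -4973.0 + 40.988*I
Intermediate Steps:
y = 4*I*√105 (y = √(-1410 - 270) = √(-1680) = 4*I*√105 ≈ 40.988*I)
-4973 + y = -4973 + 4*I*√105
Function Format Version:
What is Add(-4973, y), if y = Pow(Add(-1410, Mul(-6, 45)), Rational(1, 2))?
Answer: Add(-4973, Mul(4, I, Pow(105, Rational(1, 2)))) ≈ Add(-4973.0, Mul(40.988, I))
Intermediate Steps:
y = Mul(4, I, Pow(105, Rational(1, 2))) (y = Pow(Add(-1410, -270), Rational(1, 2)) = Pow(-1680, Rational(1, 2)) = Mul(4, I, Pow(105, Rational(1, 2))) ≈ Mul(40.988, I))
Add(-4973, y) = Add(-4973, Mul(4, I, Pow(105, Rational(1, 2))))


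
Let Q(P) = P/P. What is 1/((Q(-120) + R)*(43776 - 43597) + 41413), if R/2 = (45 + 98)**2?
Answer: 1/7362334 ≈ 1.3583e-7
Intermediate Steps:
Q(P) = 1
R = 40898 (R = 2*(45 + 98)**2 = 2*143**2 = 2*20449 = 40898)
1/((Q(-120) + R)*(43776 - 43597) + 41413) = 1/((1 + 40898)*(43776 - 43597) + 41413) = 1/(40899*179 + 41413) = 1/(7320921 + 41413) = 1/7362334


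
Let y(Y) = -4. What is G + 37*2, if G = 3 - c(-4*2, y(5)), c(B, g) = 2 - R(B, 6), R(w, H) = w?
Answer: 67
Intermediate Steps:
c(B, g) = 2 - B
G = -7 (G = 3 - (2 - (-4)*2) = 3 - (2 - 1*(-8)) = 3 - (2 + 8) = 3 - 1*10 = 3 - 10 = -7)
G + 37*2 = -7 + 37*2 = -7 + 74 = 67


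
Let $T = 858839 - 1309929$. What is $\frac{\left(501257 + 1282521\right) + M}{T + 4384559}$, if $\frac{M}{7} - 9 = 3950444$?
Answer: $\frac{29436949}{3933469} \approx 7.4837$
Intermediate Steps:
$T = -451090$ ($T = 858839 - 1309929 = -451090$)
$M = 27653171$ ($M = 63 + 7 \cdot 3950444 = 63 + 27653108 = 27653171$)
$\frac{\left(501257 + 1282521\right) + M}{T + 4384559} = \frac{\left(501257 + 1282521\right) + 27653171}{-451090 + 4384559} = \frac{1783778 + 27653171}{3933469} = 29436949 \cdot \frac{1}{3933469} = \frac{29436949}{3933469}$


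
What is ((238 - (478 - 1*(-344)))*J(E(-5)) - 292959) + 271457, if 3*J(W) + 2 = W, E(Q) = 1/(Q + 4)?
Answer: -20918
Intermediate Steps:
E(Q) = 1/(4 + Q)
J(W) = -⅔ + W/3
((238 - (478 - 1*(-344)))*J(E(-5)) - 292959) + 271457 = ((238 - (478 - 1*(-344)))*(-⅔ + 1/(3*(4 - 5))) - 292959) + 271457 = ((238 - (478 + 344))*(-⅔ + (⅓)/(-1)) - 292959) + 271457 = ((238 - 1*822)*(-⅔ + (⅓)*(-1)) - 292959) + 271457 = ((238 - 822)*(-⅔ - ⅓) - 292959) + 271457 = (-584*(-1) - 292959) + 271457 = (584 - 292959) + 271457 = -292375 + 271457 = -20918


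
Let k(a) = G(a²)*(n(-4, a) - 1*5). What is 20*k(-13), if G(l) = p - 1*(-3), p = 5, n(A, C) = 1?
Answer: -640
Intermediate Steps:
G(l) = 8 (G(l) = 5 - 1*(-3) = 5 + 3 = 8)
k(a) = -32 (k(a) = 8*(1 - 1*5) = 8*(1 - 5) = 8*(-4) = -32)
20*k(-13) = 20*(-32) = -640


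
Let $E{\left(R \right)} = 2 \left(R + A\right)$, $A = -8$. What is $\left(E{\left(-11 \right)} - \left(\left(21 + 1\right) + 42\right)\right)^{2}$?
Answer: $10404$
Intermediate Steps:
$E{\left(R \right)} = -16 + 2 R$ ($E{\left(R \right)} = 2 \left(R - 8\right) = 2 \left(-8 + R\right) = -16 + 2 R$)
$\left(E{\left(-11 \right)} - \left(\left(21 + 1\right) + 42\right)\right)^{2} = \left(\left(-16 + 2 \left(-11\right)\right) - \left(\left(21 + 1\right) + 42\right)\right)^{2} = \left(\left(-16 - 22\right) - \left(22 + 42\right)\right)^{2} = \left(-38 - 64\right)^{2} = \left(-102\right)^{2} = 10404$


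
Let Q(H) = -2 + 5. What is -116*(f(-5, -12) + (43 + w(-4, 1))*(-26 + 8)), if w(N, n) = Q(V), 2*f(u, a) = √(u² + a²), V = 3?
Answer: 95294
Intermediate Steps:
Q(H) = 3
f(u, a) = √(a² + u²)/2 (f(u, a) = √(u² + a²)/2 = √(a² + u²)/2)
w(N, n) = 3
-116*(f(-5, -12) + (43 + w(-4, 1))*(-26 + 8)) = -116*(√((-12)² + (-5)²)/2 + (43 + 3)*(-26 + 8)) = -116*(√(144 + 25)/2 + 46*(-18)) = -116*(√169/2 - 828) = -116*((½)*13 - 828) = -116*(13/2 - 828) = -116*(-1643/2) = 95294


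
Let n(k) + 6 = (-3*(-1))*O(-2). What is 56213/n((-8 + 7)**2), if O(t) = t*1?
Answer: -56213/12 ≈ -4684.4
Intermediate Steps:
O(t) = t
n(k) = -12 (n(k) = -6 - 3*(-1)*(-2) = -6 + 3*(-2) = -6 - 6 = -12)
56213/n((-8 + 7)**2) = 56213/(-12) = 56213*(-1/12) = -56213/12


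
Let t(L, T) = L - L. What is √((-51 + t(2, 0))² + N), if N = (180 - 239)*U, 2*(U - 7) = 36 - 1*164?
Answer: 2*√1491 ≈ 77.227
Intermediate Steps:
U = -57 (U = 7 + (36 - 1*164)/2 = 7 + (36 - 164)/2 = 7 + (½)*(-128) = 7 - 64 = -57)
t(L, T) = 0
N = 3363 (N = (180 - 239)*(-57) = -59*(-57) = 3363)
√((-51 + t(2, 0))² + N) = √((-51 + 0)² + 3363) = √((-51)² + 3363) = √(2601 + 3363) = √5964 = 2*√1491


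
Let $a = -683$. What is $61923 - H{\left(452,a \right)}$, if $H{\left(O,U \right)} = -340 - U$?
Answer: $61580$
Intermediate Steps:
$61923 - H{\left(452,a \right)} = 61923 - \left(-340 - -683\right) = 61923 - \left(-340 + 683\right) = 61923 - 343 = 61580$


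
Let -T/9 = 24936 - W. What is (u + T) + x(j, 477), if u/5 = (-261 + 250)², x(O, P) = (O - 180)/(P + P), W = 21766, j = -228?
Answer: -4440143/159 ≈ -27925.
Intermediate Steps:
x(O, P) = (-180 + O)/(2*P) (x(O, P) = (-180 + O)/((2*P)) = (-180 + O)*(1/(2*P)) = (-180 + O)/(2*P))
u = 605 (u = 5*(-261 + 250)² = 5*(-11)² = 5*121 = 605)
T = -28530 (T = -9*(24936 - 1*21766) = -9*(24936 - 21766) = -9*3170 = -28530)
(u + T) + x(j, 477) = (605 - 28530) + (½)*(-180 - 228)/477 = -27925 + (½)*(1/477)*(-408) = -27925 - 68/159 = -4440143/159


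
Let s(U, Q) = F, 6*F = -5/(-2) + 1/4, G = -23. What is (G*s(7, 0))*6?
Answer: -253/4 ≈ -63.250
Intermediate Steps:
F = 11/24 (F = (-5/(-2) + 1/4)/6 = (-5*(-½) + 1*(¼))/6 = (5/2 + ¼)/6 = (⅙)*(11/4) = 11/24 ≈ 0.45833)
s(U, Q) = 11/24
(G*s(7, 0))*6 = -23*11/24*6 = -253/24*6 = -253/4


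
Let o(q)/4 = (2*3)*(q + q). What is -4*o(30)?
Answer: -5760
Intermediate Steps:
o(q) = 48*q (o(q) = 4*((2*3)*(q + q)) = 4*(6*(2*q)) = 4*(12*q) = 48*q)
-4*o(30) = -192*30 = -4*1440 = -5760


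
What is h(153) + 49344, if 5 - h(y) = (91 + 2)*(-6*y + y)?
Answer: 120494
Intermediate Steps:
h(y) = 5 + 465*y (h(y) = 5 - (91 + 2)*(-6*y + y) = 5 - 93*(-5*y) = 5 - (-465)*y = 5 + 465*y)
h(153) + 49344 = (5 + 465*153) + 49344 = (5 + 71145) + 49344 = 71150 + 49344 = 120494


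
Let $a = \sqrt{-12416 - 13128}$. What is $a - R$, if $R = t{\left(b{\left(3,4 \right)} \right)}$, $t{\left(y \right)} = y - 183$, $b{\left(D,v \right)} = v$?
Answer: $179 + 2 i \sqrt{6386} \approx 179.0 + 159.82 i$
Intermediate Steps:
$t{\left(y \right)} = -183 + y$
$R = -179$ ($R = -183 + 4 = -179$)
$a = 2 i \sqrt{6386}$ ($a = \sqrt{-25544} = 2 i \sqrt{6386} \approx 159.82 i$)
$a - R = 2 i \sqrt{6386} - -179 = 2 i \sqrt{6386} + 179 = 179 + 2 i \sqrt{6386}$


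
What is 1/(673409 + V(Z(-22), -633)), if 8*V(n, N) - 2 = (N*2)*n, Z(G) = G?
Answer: 4/2707563 ≈ 1.4773e-6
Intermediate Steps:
V(n, N) = ¼ + N*n/4 (V(n, N) = ¼ + ((N*2)*n)/8 = ¼ + ((2*N)*n)/8 = ¼ + (2*N*n)/8 = ¼ + N*n/4)
1/(673409 + V(Z(-22), -633)) = 1/(673409 + (¼ + (¼)*(-633)*(-22))) = 1/(673409 + (¼ + 6963/2)) = 1/(673409 + 13927/4) = 1/(2707563/4) = 4/2707563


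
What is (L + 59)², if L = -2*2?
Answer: 3025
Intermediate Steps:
L = -4
(L + 59)² = (-4 + 59)² = 55² = 3025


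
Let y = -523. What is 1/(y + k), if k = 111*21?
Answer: 1/1808 ≈ 0.00055310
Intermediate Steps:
k = 2331
1/(y + k) = 1/(-523 + 2331) = 1/1808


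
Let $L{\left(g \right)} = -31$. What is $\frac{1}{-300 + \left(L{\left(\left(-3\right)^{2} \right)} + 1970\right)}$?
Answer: $\frac{1}{1639} \approx 0.00061013$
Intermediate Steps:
$\frac{1}{-300 + \left(L{\left(\left(-3\right)^{2} \right)} + 1970\right)} = \frac{1}{-300 + \left(-31 + 1970\right)} = \frac{1}{-300 + 1939} = \frac{1}{1639}$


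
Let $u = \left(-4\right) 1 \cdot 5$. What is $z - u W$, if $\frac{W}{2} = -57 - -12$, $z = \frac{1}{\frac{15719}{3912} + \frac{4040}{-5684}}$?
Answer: $- \frac{33088483248}{18385579} \approx -1799.7$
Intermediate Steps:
$u = -20$ ($u = \left(-4\right) 5 = -20$)
$z = \frac{5558952}{18385579}$ ($z = \frac{1}{15719 \cdot \frac{1}{3912} + 4040 \left(- \frac{1}{5684}\right)} = \frac{1}{\frac{15719}{3912} - \frac{1010}{1421}} = \frac{1}{\frac{18385579}{5558952}} = \frac{5558952}{18385579} \approx 0.30235$)
$W = -90$ ($W = 2 \left(-57 - -12\right) = 2 \left(-57 + 12\right) = 2 \left(-45\right) = -90$)
$z - u W = \frac{5558952}{18385579} - \left(-20\right) \left(-90\right) = \frac{5558952}{18385579} - 1800 = - \frac{33088483248}{18385579}$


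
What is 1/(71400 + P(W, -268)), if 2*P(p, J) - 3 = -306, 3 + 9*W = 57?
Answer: 2/142497 ≈ 1.4035e-5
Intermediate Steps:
W = 6 (W = -1/3 + (1/9)*57 = -1/3 + 19/3 = 6)
P(p, J) = -303/2 (P(p, J) = 3/2 + (1/2)*(-306) = 3/2 - 153 = -303/2)
1/(71400 + P(W, -268)) = 1/(71400 - 303/2) = 1/(142497/2) = 2/142497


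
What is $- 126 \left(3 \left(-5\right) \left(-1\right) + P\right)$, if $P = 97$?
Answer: $-14112$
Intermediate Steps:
$- 126 \left(3 \left(-5\right) \left(-1\right) + P\right) = - 126 \left(3 \left(-5\right) \left(-1\right) + 97\right) = - 126 \left(\left(-15\right) \left(-1\right) + 97\right) = - 126 \left(15 + 97\right) = \left(-126\right) 112 = -14112$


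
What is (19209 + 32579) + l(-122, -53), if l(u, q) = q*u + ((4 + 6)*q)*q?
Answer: 86344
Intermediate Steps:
l(u, q) = 10*q² + q*u (l(u, q) = q*u + (10*q)*q = q*u + 10*q² = 10*q² + q*u)
(19209 + 32579) + l(-122, -53) = (19209 + 32579) - 53*(-122 + 10*(-53)) = 51788 - 53*(-122 - 530) = 51788 - 53*(-652) = 51788 + 34556 = 86344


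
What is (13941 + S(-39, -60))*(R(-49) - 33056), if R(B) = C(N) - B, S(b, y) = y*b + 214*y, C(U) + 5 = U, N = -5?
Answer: -113611497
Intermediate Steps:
C(U) = -5 + U
S(b, y) = 214*y + b*y (S(b, y) = b*y + 214*y = 214*y + b*y)
R(B) = -10 - B (R(B) = (-5 - 5) - B = -10 - B)
(13941 + S(-39, -60))*(R(-49) - 33056) = (13941 - 60*(214 - 39))*((-10 - 1*(-49)) - 33056) = (13941 - 60*175)*((-10 + 49) - 33056) = (13941 - 10500)*(39 - 33056) = 3441*(-33017) = -113611497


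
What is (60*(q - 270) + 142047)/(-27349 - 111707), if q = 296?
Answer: -47869/46352 ≈ -1.0327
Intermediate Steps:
(60*(q - 270) + 142047)/(-27349 - 111707) = (60*(296 - 270) + 142047)/(-27349 - 111707) = (60*26 + 142047)/(-139056) = (1560 + 142047)*(-1/139056) = 143607*(-1/139056) = -47869/46352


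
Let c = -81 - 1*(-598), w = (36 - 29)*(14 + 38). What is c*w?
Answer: 188188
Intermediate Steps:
w = 364 (w = 7*52 = 364)
c = 517 (c = -81 + 598 = 517)
c*w = 517*364 = 188188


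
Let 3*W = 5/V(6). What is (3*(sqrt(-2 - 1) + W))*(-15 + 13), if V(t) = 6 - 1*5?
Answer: -10 - 6*I*sqrt(3) ≈ -10.0 - 10.392*I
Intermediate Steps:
V(t) = 1 (V(t) = 6 - 5 = 1)
W = 5/3 (W = (5/1)/3 = (5*1)/3 = (1/3)*5 = 5/3 ≈ 1.6667)
(3*(sqrt(-2 - 1) + W))*(-15 + 13) = (3*(sqrt(-2 - 1) + 5/3))*(-15 + 13) = (3*(sqrt(-3) + 5/3))*(-2) = (3*(I*sqrt(3) + 5/3))*(-2) = (3*(5/3 + I*sqrt(3)))*(-2) = (5 + 3*I*sqrt(3))*(-2) = -10 - 6*I*sqrt(3)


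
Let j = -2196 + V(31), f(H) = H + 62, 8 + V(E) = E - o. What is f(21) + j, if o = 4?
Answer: -2094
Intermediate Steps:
V(E) = -12 + E (V(E) = -8 + (E - 1*4) = -8 + (E - 4) = -8 + (-4 + E) = -12 + E)
f(H) = 62 + H
j = -2177 (j = -2196 + (-12 + 31) = -2196 + 19 = -2177)
f(21) + j = (62 + 21) - 2177 = 83 - 2177 = -2094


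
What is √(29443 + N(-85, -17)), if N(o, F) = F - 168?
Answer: √29258 ≈ 171.05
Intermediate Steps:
N(o, F) = -168 + F
√(29443 + N(-85, -17)) = √(29443 + (-168 - 17)) = √(29443 - 185) = √29258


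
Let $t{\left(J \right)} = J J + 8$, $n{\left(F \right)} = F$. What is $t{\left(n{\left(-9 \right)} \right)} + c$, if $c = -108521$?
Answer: $-108432$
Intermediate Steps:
$t{\left(J \right)} = 8 + J^{2}$ ($t{\left(J \right)} = J^{2} + 8 = 8 + J^{2}$)
$t{\left(n{\left(-9 \right)} \right)} + c = \left(8 + \left(-9\right)^{2}\right) - 108521 = \left(8 + 81\right) - 108521 = 89 - 108521 = -108432$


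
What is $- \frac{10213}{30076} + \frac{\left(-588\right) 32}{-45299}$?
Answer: $\frac{103271329}{1362412724} \approx 0.0758$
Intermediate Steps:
$- \frac{10213}{30076} + \frac{\left(-588\right) 32}{-45299} = \left(-10213\right) \frac{1}{30076} - - \frac{18816}{45299} = - \frac{10213}{30076} + \frac{18816}{45299} = \frac{103271329}{1362412724}$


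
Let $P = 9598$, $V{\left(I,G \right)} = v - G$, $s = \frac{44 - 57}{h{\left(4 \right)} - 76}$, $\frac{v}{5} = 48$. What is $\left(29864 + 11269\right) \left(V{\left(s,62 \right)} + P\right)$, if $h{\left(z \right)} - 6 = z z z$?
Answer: $402116208$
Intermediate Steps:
$v = 240$ ($v = 5 \cdot 48 = 240$)
$h{\left(z \right)} = 6 + z^{3}$ ($h{\left(z \right)} = 6 + z z z = 6 + z^{2} z = 6 + z^{3}$)
$s = \frac{13}{6}$ ($s = \frac{44 - 57}{\left(6 + 4^{3}\right) - 76} = - \frac{13}{\left(6 + 64\right) - 76} = - \frac{13}{70 - 76} = - \frac{13}{-6} = \left(-13\right) \left(- \frac{1}{6}\right) = \frac{13}{6} \approx 2.1667$)
$V{\left(I,G \right)} = 240 - G$
$\left(29864 + 11269\right) \left(V{\left(s,62 \right)} + P\right) = \left(29864 + 11269\right) \left(\left(240 - 62\right) + 9598\right) = 41133 \left(\left(240 - 62\right) + 9598\right) = 41133 \left(178 + 9598\right) = 41133 \cdot 9776 = 402116208$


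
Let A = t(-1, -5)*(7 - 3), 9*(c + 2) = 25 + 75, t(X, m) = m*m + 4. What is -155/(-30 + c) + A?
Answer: 23203/188 ≈ 123.42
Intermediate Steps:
t(X, m) = 4 + m**2 (t(X, m) = m**2 + 4 = 4 + m**2)
c = 82/9 (c = -2 + (25 + 75)/9 = -2 + (1/9)*100 = -2 + 100/9 = 82/9 ≈ 9.1111)
A = 116 (A = (4 + (-5)**2)*(7 - 3) = (4 + 25)*4 = 29*4 = 116)
-155/(-30 + c) + A = -155/(-30 + 82/9) + 116 = -155/(-188/9) + 116 = -9/188*(-155) + 116 = 1395/188 + 116 = 23203/188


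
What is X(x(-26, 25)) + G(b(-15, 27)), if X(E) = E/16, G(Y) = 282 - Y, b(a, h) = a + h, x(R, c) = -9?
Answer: 4311/16 ≈ 269.44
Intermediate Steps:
X(E) = E/16 (X(E) = E*(1/16) = E/16)
X(x(-26, 25)) + G(b(-15, 27)) = (1/16)*(-9) + (282 - (-15 + 27)) = -9/16 + (282 - 1*12) = -9/16 + (282 - 12) = -9/16 + 270 = 4311/16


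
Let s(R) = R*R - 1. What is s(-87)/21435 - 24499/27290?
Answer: -63721069/116992230 ≈ -0.54466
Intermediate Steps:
s(R) = -1 + R² (s(R) = R² - 1 = -1 + R²)
s(-87)/21435 - 24499/27290 = (-1 + (-87)²)/21435 - 24499/27290 = (-1 + 7569)*(1/21435) - 24499*1/27290 = 7568*(1/21435) - 24499/27290 = 7568/21435 - 24499/27290 = -63721069/116992230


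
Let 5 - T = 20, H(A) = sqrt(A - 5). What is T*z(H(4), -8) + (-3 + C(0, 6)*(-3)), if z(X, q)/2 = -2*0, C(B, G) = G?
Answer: -21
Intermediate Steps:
H(A) = sqrt(-5 + A)
T = -15 (T = 5 - 1*20 = 5 - 20 = -15)
z(X, q) = 0 (z(X, q) = 2*(-2*0) = 2*0 = 0)
T*z(H(4), -8) + (-3 + C(0, 6)*(-3)) = -15*0 + (-3 + 6*(-3)) = 0 + (-3 - 18) = 0 - 21 = -21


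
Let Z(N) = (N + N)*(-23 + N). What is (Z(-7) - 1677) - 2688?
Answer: -3945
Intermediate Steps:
Z(N) = 2*N*(-23 + N) (Z(N) = (2*N)*(-23 + N) = 2*N*(-23 + N))
(Z(-7) - 1677) - 2688 = (2*(-7)*(-23 - 7) - 1677) - 2688 = (2*(-7)*(-30) - 1677) - 2688 = (420 - 1677) - 2688 = -1257 - 2688 = -3945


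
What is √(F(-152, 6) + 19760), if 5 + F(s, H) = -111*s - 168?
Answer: 3*√4051 ≈ 190.94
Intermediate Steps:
F(s, H) = -173 - 111*s (F(s, H) = -5 + (-111*s - 168) = -5 + (-168 - 111*s) = -173 - 111*s)
√(F(-152, 6) + 19760) = √((-173 - 111*(-152)) + 19760) = √((-173 + 16872) + 19760) = √(16699 + 19760) = √36459 = 3*√4051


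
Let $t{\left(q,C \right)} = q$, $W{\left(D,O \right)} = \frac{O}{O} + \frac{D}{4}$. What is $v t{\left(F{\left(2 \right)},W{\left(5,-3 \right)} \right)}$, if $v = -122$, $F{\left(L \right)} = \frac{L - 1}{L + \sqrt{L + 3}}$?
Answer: $244 - 122 \sqrt{5} \approx -28.8$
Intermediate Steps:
$W{\left(D,O \right)} = 1 + \frac{D}{4}$ ($W{\left(D,O \right)} = 1 + D \frac{1}{4} = 1 + \frac{D}{4}$)
$F{\left(L \right)} = \frac{-1 + L}{L + \sqrt{3 + L}}$
$v t{\left(F{\left(2 \right)},W{\left(5,-3 \right)} \right)} = - 122 \frac{-1 + 2}{2 + \sqrt{3 + 2}} = - 122 \frac{1}{2 + \sqrt{5}} \cdot 1 = - \frac{122}{2 + \sqrt{5}}$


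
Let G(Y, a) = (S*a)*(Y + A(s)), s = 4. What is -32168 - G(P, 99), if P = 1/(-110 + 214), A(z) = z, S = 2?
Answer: -1714019/52 ≈ -32962.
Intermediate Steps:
P = 1/104 ≈ 0.0096154
G(Y, a) = 2*a*(4 + Y) (G(Y, a) = (2*a)*(Y + 4) = (2*a)*(4 + Y) = 2*a*(4 + Y))
-32168 - G(P, 99) = -32168 - 2*99*(4 + 1/104) = -32168 - 2*99*417/104 = -32168 - 1*41283/52 = -32168 - 41283/52 = -1714019/52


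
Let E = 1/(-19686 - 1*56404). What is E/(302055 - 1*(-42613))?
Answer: -1/26225788120 ≈ -3.8130e-11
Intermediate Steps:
E = -1/76090 (E = 1/(-19686 - 56404) = 1/(-76090) = -1/76090 ≈ -1.3142e-5)
E/(302055 - 1*(-42613)) = -1/(76090*(302055 - 1*(-42613))) = -1/(76090*(302055 + 42613)) = -1/76090/344668 = -1/76090*1/344668 = -1/26225788120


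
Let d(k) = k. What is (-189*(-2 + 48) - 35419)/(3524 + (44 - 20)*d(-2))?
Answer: -44113/3476 ≈ -12.691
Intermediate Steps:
(-189*(-2 + 48) - 35419)/(3524 + (44 - 20)*d(-2)) = (-189*(-2 + 48) - 35419)/(3524 + (44 - 20)*(-2)) = (-189*46 - 35419)/(3524 + 24*(-2)) = (-8694 - 35419)/(3524 - 48) = -44113/3476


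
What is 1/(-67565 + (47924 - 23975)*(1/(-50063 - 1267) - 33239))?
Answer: -17110/13621414321343 ≈ -1.2561e-9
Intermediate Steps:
1/(-67565 + (47924 - 23975)*(1/(-50063 - 1267) - 33239)) = 1/(-67565 + 23949*(1/(-51330) - 33239)) = 1/(-67565 + 23949*(-1/51330 - 33239)) = 1/(-67565 + 23949*(-1706157871/51330)) = 1/(-67565 - 13620258284193/17110) = 1/(-13621414321343/17110) = -17110/13621414321343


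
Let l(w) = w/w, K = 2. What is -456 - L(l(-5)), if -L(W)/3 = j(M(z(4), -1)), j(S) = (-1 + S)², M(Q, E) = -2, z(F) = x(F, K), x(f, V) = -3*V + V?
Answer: -429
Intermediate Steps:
x(f, V) = -2*V
z(F) = -4 (z(F) = -2*2 = -4)
l(w) = 1
L(W) = -27 (L(W) = -3*(-1 - 2)² = -3*(-3)² = -3*9 = -27)
-456 - L(l(-5)) = -456 - 1*(-27) = -456 + 27 = -429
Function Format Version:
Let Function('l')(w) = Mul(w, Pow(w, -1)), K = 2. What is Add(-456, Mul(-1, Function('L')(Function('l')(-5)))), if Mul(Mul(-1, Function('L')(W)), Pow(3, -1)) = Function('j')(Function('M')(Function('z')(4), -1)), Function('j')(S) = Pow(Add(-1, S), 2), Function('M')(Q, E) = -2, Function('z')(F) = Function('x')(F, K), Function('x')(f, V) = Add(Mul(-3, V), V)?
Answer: -429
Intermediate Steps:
Function('x')(f, V) = Mul(-2, V)
Function('z')(F) = -4 (Function('z')(F) = Mul(-2, 2) = -4)
Function('l')(w) = 1
Function('L')(W) = -27 (Function('L')(W) = Mul(-3, Pow(Add(-1, -2), 2)) = Mul(-3, Pow(-3, 2)) = Mul(-3, 9) = -27)
Add(-456, Mul(-1, Function('L')(Function('l')(-5)))) = Add(-456, Mul(-1, -27)) = Add(-456, 27) = -429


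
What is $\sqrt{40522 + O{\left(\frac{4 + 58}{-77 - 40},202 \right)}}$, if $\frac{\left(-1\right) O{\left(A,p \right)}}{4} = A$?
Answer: $\frac{\sqrt{61637186}}{39} \approx 201.31$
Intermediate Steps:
$O{\left(A,p \right)} = - 4 A$
$\sqrt{40522 + O{\left(\frac{4 + 58}{-77 - 40},202 \right)}} = \sqrt{40522 - 4 \frac{4 + 58}{-77 - 40}} = \sqrt{40522 - 4 \frac{62}{-117}} = \sqrt{40522 - 4 \cdot 62 \left(- \frac{1}{117}\right)} = \sqrt{40522 - - \frac{248}{117}} = \sqrt{40522 + \frac{248}{117}} = \sqrt{\frac{4741322}{117}} = \frac{\sqrt{61637186}}{39}$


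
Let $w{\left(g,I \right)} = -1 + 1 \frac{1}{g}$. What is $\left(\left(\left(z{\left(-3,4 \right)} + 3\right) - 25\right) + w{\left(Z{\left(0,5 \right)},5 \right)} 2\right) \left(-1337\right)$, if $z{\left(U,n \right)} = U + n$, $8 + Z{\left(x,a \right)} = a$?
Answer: $\frac{94927}{3} \approx 31642.0$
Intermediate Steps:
$Z{\left(x,a \right)} = -8 + a$
$w{\left(g,I \right)} = -1 + \frac{1}{g}$
$\left(\left(\left(z{\left(-3,4 \right)} + 3\right) - 25\right) + w{\left(Z{\left(0,5 \right)},5 \right)} 2\right) \left(-1337\right) = \left(\left(\left(\left(-3 + 4\right) + 3\right) - 25\right) + \frac{1 - \left(-8 + 5\right)}{-8 + 5} \cdot 2\right) \left(-1337\right) = \left(\left(\left(1 + 3\right) - 25\right) + \frac{1 - -3}{-3} \cdot 2\right) \left(-1337\right) = \left(\left(4 - 25\right) + - \frac{1 + 3}{3} \cdot 2\right) \left(-1337\right) = \left(-21 + \left(- \frac{1}{3}\right) 4 \cdot 2\right) \left(-1337\right) = \left(-21 - \frac{8}{3}\right) \left(-1337\right) = \left(- \frac{71}{3}\right) \left(-1337\right) = \frac{94927}{3}$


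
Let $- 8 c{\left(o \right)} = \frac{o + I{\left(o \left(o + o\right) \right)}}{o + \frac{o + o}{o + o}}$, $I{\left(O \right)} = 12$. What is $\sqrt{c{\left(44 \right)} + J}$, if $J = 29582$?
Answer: $\frac{7 \sqrt{135835}}{15} \approx 171.99$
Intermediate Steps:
$c{\left(o \right)} = - \frac{12 + o}{8 \left(1 + o\right)}$ ($c{\left(o \right)} = - \frac{\left(o + 12\right) \frac{1}{o + \frac{o + o}{o + o}}}{8} = - \frac{\left(12 + o\right) \frac{1}{o + \frac{2 o}{2 o}}}{8} = - \frac{\left(12 + o\right) \frac{1}{o + 2 o \frac{1}{2 o}}}{8} = - \frac{\left(12 + o\right) \frac{1}{o + 1}}{8} = - \frac{\left(12 + o\right) \frac{1}{1 + o}}{8} = - \frac{\frac{1}{1 + o} \left(12 + o\right)}{8} = - \frac{12 + o}{8 \left(1 + o\right)}$)
$\sqrt{c{\left(44 \right)} + J} = \sqrt{\frac{-12 - 44}{8 \left(1 + 44\right)} + 29582} = \sqrt{\frac{-12 - 44}{8 \cdot 45} + 29582} = \sqrt{\frac{1}{8} \cdot \frac{1}{45} \left(-56\right) + 29582} = \sqrt{- \frac{7}{45} + 29582} = \sqrt{\frac{1331183}{45}} = \frac{7 \sqrt{135835}}{15}$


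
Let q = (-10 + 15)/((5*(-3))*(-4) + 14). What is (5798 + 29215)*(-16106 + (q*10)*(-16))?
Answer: -20879022186/37 ≈ -5.6430e+8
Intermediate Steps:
q = 5/74 (q = 5/(-15*(-4) + 14) = 5/(60 + 14) = 5/74 ≈ 0.067568)
(5798 + 29215)*(-16106 + (q*10)*(-16)) = (5798 + 29215)*(-16106 + ((5/74)*10)*(-16)) = 35013*(-16106 + (25/37)*(-16)) = 35013*(-16106 - 400/37) = 35013*(-596322/37) = -20879022186/37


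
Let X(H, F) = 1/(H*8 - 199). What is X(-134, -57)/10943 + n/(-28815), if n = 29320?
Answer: -81559760555/80154990939 ≈ -1.0175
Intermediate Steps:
X(H, F) = 1/(-199 + 8*H) (X(H, F) = 1/(8*H - 199) = 1/(-199 + 8*H))
X(-134, -57)/10943 + n/(-28815) = 1/((-199 + 8*(-134))*10943) + 29320/(-28815) = (1/10943)/(-199 - 1072) + 29320*(-1/28815) = (1/10943)/(-1271) - 5864/5763 = -1/1271*1/10943 - 5864/5763 = -1/13908553 - 5864/5763 = -81559760555/80154990939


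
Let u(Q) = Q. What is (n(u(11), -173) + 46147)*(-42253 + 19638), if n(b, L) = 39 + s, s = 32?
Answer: -1045220070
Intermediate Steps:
n(b, L) = 71 (n(b, L) = 39 + 32 = 71)
(n(u(11), -173) + 46147)*(-42253 + 19638) = (71 + 46147)*(-42253 + 19638) = 46218*(-22615) = -1045220070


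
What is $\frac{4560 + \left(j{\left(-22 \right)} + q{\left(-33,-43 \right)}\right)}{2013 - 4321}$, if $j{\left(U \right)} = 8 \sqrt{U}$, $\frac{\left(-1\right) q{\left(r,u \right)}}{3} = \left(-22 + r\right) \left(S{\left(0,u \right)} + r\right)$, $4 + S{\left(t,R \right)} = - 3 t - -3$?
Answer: $\frac{525}{1154} - \frac{2 i \sqrt{22}}{577} \approx 0.45494 - 0.016258 i$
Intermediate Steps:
$S{\left(t,R \right)} = -1 - 3 t$ ($S{\left(t,R \right)} = -4 - \left(-3 + 3 t\right) = -1 - 3 t$)
$q{\left(r,u \right)} = - 3 \left(-1 + r\right) \left(-22 + r\right)$ ($q{\left(r,u \right)} = - 3 \left(-22 + r\right) \left(\left(-1 - 0\right) + r\right) = - 3 \left(-22 + r\right) \left(\left(-1 + 0\right) + r\right) = - 3 \left(-22 + r\right) \left(-1 + r\right) = - 3 \left(-1 + r\right) \left(-22 + r\right)$)
$\frac{4560 + \left(j{\left(-22 \right)} + q{\left(-33,-43 \right)}\right)}{2013 - 4321} = \frac{4560 + \left(8 \sqrt{-22} - \left(2343 + 3267\right)\right)}{2013 - 4321} = \frac{4560 + \left(8 i \sqrt{22} - 5610\right)}{-2308} = \left(4560 + \left(8 i \sqrt{22} - 5610\right)\right) \left(- \frac{1}{2308}\right) = \left(4560 - \left(5610 - 8 i \sqrt{22}\right)\right) \left(- \frac{1}{2308}\right) = \left(-1050 + 8 i \sqrt{22}\right) \left(- \frac{1}{2308}\right) = \frac{525}{1154} - \frac{2 i \sqrt{22}}{577}$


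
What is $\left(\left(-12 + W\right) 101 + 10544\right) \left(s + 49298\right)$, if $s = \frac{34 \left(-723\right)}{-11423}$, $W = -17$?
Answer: $\frac{4288430168140}{11423} \approx 3.7542 \cdot 10^{8}$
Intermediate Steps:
$s = \frac{24582}{11423}$ ($s = \left(-24582\right) \left(- \frac{1}{11423}\right) = \frac{24582}{11423} \approx 2.152$)
$\left(\left(-12 + W\right) 101 + 10544\right) \left(s + 49298\right) = \left(\left(-12 - 17\right) 101 + 10544\right) \left(\frac{24582}{11423} + 49298\right) = \left(\left(-29\right) 101 + 10544\right) \frac{563155636}{11423} = \left(-2929 + 10544\right) \frac{563155636}{11423} = 7615 \cdot \frac{563155636}{11423} = \frac{4288430168140}{11423}$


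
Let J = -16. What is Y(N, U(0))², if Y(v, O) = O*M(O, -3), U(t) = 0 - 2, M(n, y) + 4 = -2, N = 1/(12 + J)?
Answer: 144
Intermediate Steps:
N = -¼ (N = 1/(12 - 16) = 1/(-4) = -¼ ≈ -0.25000)
M(n, y) = -6 (M(n, y) = -4 - 2 = -6)
U(t) = -2
Y(v, O) = -6*O (Y(v, O) = O*(-6) = -6*O)
Y(N, U(0))² = (-6*(-2))² = 12² = 144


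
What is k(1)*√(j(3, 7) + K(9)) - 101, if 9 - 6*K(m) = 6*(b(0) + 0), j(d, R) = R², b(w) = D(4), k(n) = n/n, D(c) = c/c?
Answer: -101 + 3*√22/2 ≈ -93.964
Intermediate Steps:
D(c) = 1
k(n) = 1
b(w) = 1
K(m) = ½ (K(m) = 3/2 - (1 + 0) = 3/2 - 1 = ½)
k(1)*√(j(3, 7) + K(9)) - 101 = 1*√(7² + ½) - 101 = 1*√(49 + ½) - 101 = 1*√(99/2) - 101 = 1*(3*√22/2) - 101 = 3*√22/2 - 101 = -101 + 3*√22/2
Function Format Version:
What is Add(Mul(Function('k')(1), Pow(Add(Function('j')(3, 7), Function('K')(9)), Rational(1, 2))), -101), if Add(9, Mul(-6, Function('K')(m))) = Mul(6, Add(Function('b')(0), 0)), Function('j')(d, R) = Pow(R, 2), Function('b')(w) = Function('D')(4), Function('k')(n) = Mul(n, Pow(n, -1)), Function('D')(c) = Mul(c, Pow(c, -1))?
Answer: Add(-101, Mul(Rational(3, 2), Pow(22, Rational(1, 2)))) ≈ -93.964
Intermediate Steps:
Function('D')(c) = 1
Function('k')(n) = 1
Function('b')(w) = 1
Function('K')(m) = Rational(1, 2) (Function('K')(m) = Add(Rational(3, 2), Mul(Rational(-1, 6), Mul(6, Add(1, 0)))) = Add(Rational(3, 2), Mul(Rational(-1, 6), Mul(6, 1))) = Add(Rational(3, 2), Mul(Rational(-1, 6), 6)) = Add(Rational(3, 2), -1) = Rational(1, 2))
Add(Mul(Function('k')(1), Pow(Add(Function('j')(3, 7), Function('K')(9)), Rational(1, 2))), -101) = Add(Mul(1, Pow(Add(Pow(7, 2), Rational(1, 2)), Rational(1, 2))), -101) = Add(Mul(1, Pow(Add(49, Rational(1, 2)), Rational(1, 2))), -101) = Add(Mul(1, Pow(Rational(99, 2), Rational(1, 2))), -101) = Add(Mul(1, Mul(Rational(3, 2), Pow(22, Rational(1, 2)))), -101) = Add(Mul(Rational(3, 2), Pow(22, Rational(1, 2))), -101) = Add(-101, Mul(Rational(3, 2), Pow(22, Rational(1, 2))))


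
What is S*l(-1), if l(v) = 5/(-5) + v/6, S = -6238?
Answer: 21833/3 ≈ 7277.7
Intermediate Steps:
l(v) = -1 + v/6 (l(v) = 5*(-1/5) + v*(1/6) = -1 + v/6)
S*l(-1) = -6238*(-1 + (1/6)*(-1)) = -6238*(-1 - 1/6) = -6238*(-7/6) = 21833/3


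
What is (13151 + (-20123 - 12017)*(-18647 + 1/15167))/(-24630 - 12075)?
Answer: -9090003663937/556704735 ≈ -16328.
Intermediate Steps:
(13151 + (-20123 - 12017)*(-18647 + 1/15167))/(-24630 - 12075) = (13151 - 32140*(-18647 + 1/15167))/(-36705) = (13151 - 32140*(-282819048/15167))*(-1/36705) = (13151 + 9089804202720/15167)*(-1/36705) = (9090003663937/15167)*(-1/36705) = -9090003663937/556704735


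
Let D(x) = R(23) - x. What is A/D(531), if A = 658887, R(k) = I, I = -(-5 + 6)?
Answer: -658887/532 ≈ -1238.5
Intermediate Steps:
I = -1 (I = -1*1 = -1)
R(k) = -1
D(x) = -1 - x
A/D(531) = 658887/(-1 - 1*531) = 658887/(-1 - 531) = 658887/(-532) = 658887*(-1/532) = -658887/532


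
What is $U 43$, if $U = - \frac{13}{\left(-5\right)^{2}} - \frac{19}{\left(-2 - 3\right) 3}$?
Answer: $\frac{2408}{75} \approx 32.107$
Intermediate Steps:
$U = \frac{56}{75}$ ($U = - \frac{13}{25} - \frac{19}{\left(-5\right) 3} = \left(-13\right) \frac{1}{25} - \frac{19}{-15} = - \frac{13}{25} - - \frac{19}{15} = - \frac{13}{25} + \frac{19}{15} = \frac{56}{75} \approx 0.74667$)
$U 43 = \frac{56}{75} \cdot 43 = \frac{2408}{75}$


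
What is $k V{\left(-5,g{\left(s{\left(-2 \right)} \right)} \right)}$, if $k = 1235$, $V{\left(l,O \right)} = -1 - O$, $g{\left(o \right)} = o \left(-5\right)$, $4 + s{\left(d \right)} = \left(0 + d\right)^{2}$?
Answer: $-1235$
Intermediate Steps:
$s{\left(d \right)} = -4 + d^{2}$ ($s{\left(d \right)} = -4 + \left(0 + d\right)^{2} = -4 + d^{2}$)
$g{\left(o \right)} = - 5 o$
$k V{\left(-5,g{\left(s{\left(-2 \right)} \right)} \right)} = 1235 \left(-1 - - 5 \left(-4 + \left(-2\right)^{2}\right)\right) = 1235 \left(-1 - - 5 \left(-4 + 4\right)\right) = 1235 \left(-1 - \left(-5\right) 0\right) = 1235 \left(-1 - 0\right) = 1235 \left(-1 + 0\right) = 1235 \left(-1\right) = -1235$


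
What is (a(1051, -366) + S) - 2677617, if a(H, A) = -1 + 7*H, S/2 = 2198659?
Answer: 1727057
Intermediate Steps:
S = 4397318 (S = 2*2198659 = 4397318)
(a(1051, -366) + S) - 2677617 = ((-1 + 7*1051) + 4397318) - 2677617 = ((-1 + 7357) + 4397318) - 2677617 = (7356 + 4397318) - 2677617 = 4404674 - 2677617 = 1727057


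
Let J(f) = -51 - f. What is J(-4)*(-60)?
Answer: 2820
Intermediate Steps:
J(-4)*(-60) = (-51 - 1*(-4))*(-60) = (-51 + 4)*(-60) = -47*(-60) = 2820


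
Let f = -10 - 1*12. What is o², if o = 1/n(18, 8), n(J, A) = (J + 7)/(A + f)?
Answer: 196/625 ≈ 0.31360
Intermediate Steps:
f = -22 (f = -10 - 12 = -22)
n(J, A) = (7 + J)/(-22 + A) (n(J, A) = (J + 7)/(A - 22) = (7 + J)/(-22 + A))
o = -14/25 (o = 1/((7 + 18)/(-22 + 8)) = 1/(25/(-14)) = 1/(-1/14*25) = 1/(-25/14) = -14/25 ≈ -0.56000)
o² = (-14/25)² = 196/625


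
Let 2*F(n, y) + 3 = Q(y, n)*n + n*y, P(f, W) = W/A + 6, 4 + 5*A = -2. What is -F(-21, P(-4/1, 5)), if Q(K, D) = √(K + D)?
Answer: 83/4 + 7*I*√690/4 ≈ 20.75 + 45.969*I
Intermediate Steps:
A = -6/5 (A = -⅘ + (⅕)*(-2) = -⅘ - ⅖ = -6/5 ≈ -1.2000)
P(f, W) = 6 - 5*W/6 (P(f, W) = W/(-6/5) + 6 = W*(-⅚) + 6 = -5*W/6 + 6 = 6 - 5*W/6)
Q(K, D) = √(D + K)
F(n, y) = -3/2 + n*y/2 + n*√(n + y)/2 (F(n, y) = -3/2 + (√(n + y)*n + n*y)/2 = -3/2 + (n*√(n + y) + n*y)/2 = -3/2 + (n*y + n*√(n + y))/2 = -3/2 + (n*y/2 + n*√(n + y)/2) = -3/2 + n*y/2 + n*√(n + y)/2)
-F(-21, P(-4/1, 5)) = -(-3/2 + (½)*(-21)*(6 - ⅚*5) + (½)*(-21)*√(-21 + (6 - ⅚*5))) = -(-3/2 + (½)*(-21)*(6 - 25/6) + (½)*(-21)*√(-21 + (6 - 25/6))) = -(-3/2 + (½)*(-21)*(11/6) + (½)*(-21)*√(-21 + 11/6)) = -(-3/2 - 77/4 + (½)*(-21)*√(-115/6)) = -(-3/2 - 77/4 + (½)*(-21)*(I*√690/6)) = -(-3/2 - 77/4 - 7*I*√690/4) = -(-83/4 - 7*I*√690/4) = 83/4 + 7*I*√690/4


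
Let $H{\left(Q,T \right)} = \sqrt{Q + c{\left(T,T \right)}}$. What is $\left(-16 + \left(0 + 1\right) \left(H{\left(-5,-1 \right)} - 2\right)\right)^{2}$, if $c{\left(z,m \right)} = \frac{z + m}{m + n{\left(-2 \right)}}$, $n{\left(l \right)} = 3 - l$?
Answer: $\frac{\left(36 - i \sqrt{22}\right)^{2}}{4} \approx 318.5 - 84.427 i$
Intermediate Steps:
$c{\left(z,m \right)} = \frac{m + z}{5 + m}$ ($c{\left(z,m \right)} = \frac{z + m}{m + \left(3 - -2\right)} = \frac{m + z}{m + \left(3 + 2\right)} = \frac{m + z}{m + 5} = \frac{m + z}{5 + m}$)
$H{\left(Q,T \right)} = \sqrt{Q + \frac{2 T}{5 + T}}$ ($H{\left(Q,T \right)} = \sqrt{Q + \frac{T + T}{5 + T}} = \sqrt{Q + \frac{2 T}{5 + T}}$)
$\left(-16 + \left(0 + 1\right) \left(H{\left(-5,-1 \right)} - 2\right)\right)^{2} = \left(-16 + \left(0 + 1\right) \left(\sqrt{\frac{2 \left(-1\right) - 5 \left(5 - 1\right)}{5 - 1}} - 2\right)\right)^{2} = \left(-16 + 1 \left(\sqrt{\frac{-2 - 20}{4}} - 2\right)\right)^{2} = \left(-16 + 1 \left(\sqrt{\frac{1}{4} \left(-22\right)} - 2\right)\right)^{2} = \left(-16 + 1 \left(\sqrt{- \frac{11}{2}} - 2\right)\right)^{2} = \left(-16 + 1 \left(\frac{i \sqrt{22}}{2} - 2\right)\right)^{2} = \left(-16 + 1 \left(-2 + \frac{i \sqrt{22}}{2}\right)\right)^{2} = \left(-16 - \left(2 - \frac{i \sqrt{22}}{2}\right)\right)^{2} = \left(-18 + \frac{i \sqrt{22}}{2}\right)^{2}$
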